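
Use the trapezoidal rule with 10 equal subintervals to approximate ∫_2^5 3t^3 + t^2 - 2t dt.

476.2125

Δt = (5 − 2)/10 = 0.3.
f(2) = 24, f(2.3) = 37.191, f(2.6) = 54.288, f(2.9) = 75.777, f(3.2) = 102.144, f(3.5) = 133.875, f(3.8) = 171.456, f(4.1) = 215.373, f(4.4) = 266.112, f(4.7) = 324.159, f(5) = 390.
T_10 = (Δt/2)·[f(t_0) + 2f(t_1) + ... + 2f(t_{9}) + f(t_10)].
Sum = 476.2125.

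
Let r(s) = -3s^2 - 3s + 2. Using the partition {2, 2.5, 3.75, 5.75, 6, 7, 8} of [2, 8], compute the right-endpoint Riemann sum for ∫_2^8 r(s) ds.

Subinterval widths: 0.5, 1.25, 2, 0.25, 1, 1.
Right endpoints: 2.5, 3.75, 5.75, 6, 7, 8.
r(2.5) = -24.25, r(3.75) = -51.4375, r(5.75) = -114.4375, r(6) = -124, r(7) = -166, r(8) = -214.
Sum = Σ Δs_i · r(s_i).
Sum = -716.296875.

-716.296875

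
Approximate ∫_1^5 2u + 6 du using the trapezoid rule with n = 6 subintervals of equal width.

Δu = (5 − 1)/6 = 2/3.
f(1) = 8, f(5/3) = 28/3, f(7/3) = 32/3, f(3) = 12, f(11/3) = 40/3, f(13/3) = 44/3, f(5) = 16.
T_6 = (Δu/2)·[f(u_0) + 2f(u_1) + ... + 2f(u_{5}) + f(u_6)].
Sum = 48.

48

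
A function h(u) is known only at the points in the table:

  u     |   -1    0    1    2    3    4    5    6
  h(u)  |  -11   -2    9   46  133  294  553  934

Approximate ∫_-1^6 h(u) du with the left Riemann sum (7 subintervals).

1022

Δu = 1.
Sum = 1·[(-11) + (-2) + 9 + 46 + 133 + 294 + 553] = 1022.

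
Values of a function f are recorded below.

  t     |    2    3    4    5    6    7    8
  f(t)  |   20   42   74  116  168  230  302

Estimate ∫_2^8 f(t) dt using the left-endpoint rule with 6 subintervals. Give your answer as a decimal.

Δt = 1.
Sum = 1·[20 + 42 + 74 + 116 + 168 + 230] = 650.

650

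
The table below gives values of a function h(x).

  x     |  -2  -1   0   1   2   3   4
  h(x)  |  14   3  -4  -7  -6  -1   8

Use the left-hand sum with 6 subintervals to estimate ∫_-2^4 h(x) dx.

-1

Δx = 1.
Sum = 1·[14 + 3 + (-4) + (-7) + (-6) + (-1)] = -1.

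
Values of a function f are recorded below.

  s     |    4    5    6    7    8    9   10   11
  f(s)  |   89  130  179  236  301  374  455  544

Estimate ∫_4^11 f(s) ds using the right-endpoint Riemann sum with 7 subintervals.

2219

Δs = 1.
Sum = 1·[130 + 179 + 236 + 301 + 374 + 455 + 544] = 2219.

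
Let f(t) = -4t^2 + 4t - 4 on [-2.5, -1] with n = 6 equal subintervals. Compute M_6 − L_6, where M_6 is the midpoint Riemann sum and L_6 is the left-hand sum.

3.46875

M_6 = -35.96875.
L_6 = -39.4375.
M_6 − L_6 = 3.46875.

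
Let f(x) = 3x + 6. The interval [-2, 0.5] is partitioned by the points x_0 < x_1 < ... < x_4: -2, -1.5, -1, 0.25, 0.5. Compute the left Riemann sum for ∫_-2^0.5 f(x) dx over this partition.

Subinterval widths: 0.5, 0.5, 1.25, 0.25.
Left endpoints: -2, -1.5, -1, 0.25.
f(-2) = 0, f(-1.5) = 1.5, f(-1) = 3, f(0.25) = 6.75.
Sum = Σ Δx_i · f(x_i).
Sum = 6.1875.

6.1875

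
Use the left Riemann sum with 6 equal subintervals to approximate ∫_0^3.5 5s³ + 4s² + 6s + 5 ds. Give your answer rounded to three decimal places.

222.057

Δs = (3.5 − 0)/6 = 7/12.
Left endpoints: 0, 7/12, 7/6, 1.75, 7/3, 35/12.
f(0) = 5, f(7/12) = 18755/1728, f(7/6) = 5483/216, f(1.75) = 54.546875, f(7/3) = 2816/27, f(35/12) = 312055/1728.
Sum = Δs · [f(0) + f(7/12) + f(7/6) + ...].
Sum ≈ 222.057.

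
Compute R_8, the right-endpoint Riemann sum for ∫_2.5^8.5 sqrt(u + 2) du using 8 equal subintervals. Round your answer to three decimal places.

16.734

Δu = (8.5 − 2.5)/8 = 0.75.
Right endpoints: 3.25, 4, 4.75, 5.5, 6.25, 7, 7.75, 8.5.
f(3.25) ≈ 2.291, f(4) ≈ 2.449, f(4.75) ≈ 2.598, f(5.5) ≈ 2.739, f(6.25) ≈ 2.872, f(7) ≈ 3.000, f(7.75) ≈ 3.122, f(8.5) ≈ 3.240.
Sum = Δu · [f(3.25) + f(4) + f(4.75) + ...].
Sum ≈ 16.734.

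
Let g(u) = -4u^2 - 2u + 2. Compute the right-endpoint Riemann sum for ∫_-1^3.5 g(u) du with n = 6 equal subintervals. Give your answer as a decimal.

-82.6875

Δu = (3.5 − (-1))/6 = 0.75.
Right endpoints: -0.25, 0.5, 1.25, 2, 2.75, 3.5.
g(-0.25) = 2.25, g(0.5) = 0, g(1.25) = -6.75, g(2) = -18, g(2.75) = -33.75, g(3.5) = -54.
Sum = Δu · [g(-0.25) + g(0.5) + g(1.25) + ...].
Sum = -82.6875.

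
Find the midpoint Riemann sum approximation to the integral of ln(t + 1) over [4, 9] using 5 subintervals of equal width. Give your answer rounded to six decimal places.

9.982811

Δt = (9 − 4)/5 = 1.
Midpoints: 4.5, 5.5, 6.5, 7.5, 8.5.
f(4.5) ≈ 1.704748, f(5.5) ≈ 1.871802, f(6.5) ≈ 2.014903, f(7.5) ≈ 2.140066, f(8.5) ≈ 2.251292.
Sum = Δt · [f(4.5) + f(5.5) + f(6.5) + f(7.5) + f(8.5)].
Sum ≈ 9.982811.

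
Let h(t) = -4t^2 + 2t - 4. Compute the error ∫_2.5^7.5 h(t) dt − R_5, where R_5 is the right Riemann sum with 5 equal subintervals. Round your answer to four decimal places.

98.3333

Exact integral: ∫_2.5^7.5 h(t) dt ≈ -511.666667.
R_5 = -610.
Error ≈ -511.666667 − (-610) ≈ 98.3333.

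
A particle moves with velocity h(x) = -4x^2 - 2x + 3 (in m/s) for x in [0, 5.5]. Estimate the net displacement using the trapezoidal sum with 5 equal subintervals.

-240.02

Δx = (5.5 − 0)/5 = 1.1.
h(0) = 3, h(1.1) = -4.04, h(2.2) = -20.76, h(3.3) = -47.16, h(4.4) = -83.24, h(5.5) = -129.
T_5 = (Δx/2)·[h(x_0) + 2h(x_1) + ... + 2h(x_{4}) + h(x_5)].
Sum = -240.02.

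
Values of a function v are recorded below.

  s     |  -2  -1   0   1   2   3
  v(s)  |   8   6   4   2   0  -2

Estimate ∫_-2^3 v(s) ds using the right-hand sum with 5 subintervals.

Δs = 1.
Sum = 1·[6 + 4 + 2 + 0 + (-2)] = 10.

10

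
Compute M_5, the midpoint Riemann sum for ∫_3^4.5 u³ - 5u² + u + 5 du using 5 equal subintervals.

-11.5546875

Δu = (4.5 − 3)/5 = 0.3.
Midpoints: 3.15, 3.45, 3.75, 4.05, 4.35.
f(3.15) = -10.206625, f(3.45) = -9.998875, f(3.75) = -8.828125, f(4.05) = -6.532375, f(4.35) = -2.949625.
Sum = Δu · [f(3.15) + f(3.45) + f(3.75) + f(4.05) + f(4.35)].
Sum = -11.5546875.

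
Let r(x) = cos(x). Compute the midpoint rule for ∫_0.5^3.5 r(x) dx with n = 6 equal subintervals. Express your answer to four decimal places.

-0.8389

Δx = (3.5 − 0.5)/6 = 0.5.
Midpoints: 0.75, 1.25, 1.75, 2.25, 2.75, 3.25.
r(0.75) ≈ 0.7317, r(1.25) ≈ 0.3153, r(1.75) ≈ -0.1782, r(2.25) ≈ -0.6282, r(2.75) ≈ -0.9243, r(3.25) ≈ -0.9941.
Sum = Δx · [r(0.75) + r(1.25) + r(1.75) + ...].
Sum ≈ -0.8389.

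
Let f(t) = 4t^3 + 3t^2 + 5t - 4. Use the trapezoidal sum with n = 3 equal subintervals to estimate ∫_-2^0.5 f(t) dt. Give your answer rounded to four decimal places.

-28.9236

Δt = (0.5 − (-2))/3 = 5/6.
f(-2) = -34, f(-7/6) = -1307/108, f(-1/3) = -148/27, f(0.5) = -0.25.
T_3 = (Δt/2)·[f(t_0) + 2f(t_1) + 2f(t_2) + f(t_3)].
Sum ≈ -28.9236.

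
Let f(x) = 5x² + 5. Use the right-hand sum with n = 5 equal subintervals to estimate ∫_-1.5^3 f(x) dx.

91.35

Δx = (3 − (-1.5))/5 = 0.9.
Right endpoints: -0.6, 0.3, 1.2, 2.1, 3.
f(-0.6) = 6.8, f(0.3) = 5.45, f(1.2) = 12.2, f(2.1) = 27.05, f(3) = 50.
Sum = Δx · [f(-0.6) + f(0.3) + f(1.2) + f(2.1) + f(3)].
Sum = 91.35.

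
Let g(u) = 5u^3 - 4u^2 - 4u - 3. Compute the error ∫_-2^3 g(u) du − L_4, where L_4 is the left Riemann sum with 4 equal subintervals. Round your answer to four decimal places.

Exact integral: ∫_-2^3 g(u) du ≈ 9.583333.
L_4 = -70.234375.
Error ≈ 9.583333 − (-70.234375) ≈ 79.8177.

79.8177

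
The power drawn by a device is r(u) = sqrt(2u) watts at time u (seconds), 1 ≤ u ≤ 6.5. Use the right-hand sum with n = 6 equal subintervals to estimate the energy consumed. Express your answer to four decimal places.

15.6560

Δu = (6.5 − 1)/6 = 11/12.
Right endpoints: 23/12, 17/6, 3.75, 14/3, 67/12, 6.5.
r(23/12) ≈ 1.9579, r(17/6) ≈ 2.3805, r(3.75) ≈ 2.7386, r(14/3) ≈ 3.0551, r(67/12) ≈ 3.3417, r(6.5) ≈ 3.6056.
Sum = Δu · [r(23/12) + r(17/6) + r(3.75) + ...].
Sum ≈ 15.6560.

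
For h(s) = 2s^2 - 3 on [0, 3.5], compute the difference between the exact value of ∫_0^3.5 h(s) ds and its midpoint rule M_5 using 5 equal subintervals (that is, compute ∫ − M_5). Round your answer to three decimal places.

Exact integral: ∫_0^3.5 h(s) ds ≈ 18.08333.
M_5 = 17.7975.
Error ≈ 18.08333 − 17.7975 ≈ 0.286.

0.286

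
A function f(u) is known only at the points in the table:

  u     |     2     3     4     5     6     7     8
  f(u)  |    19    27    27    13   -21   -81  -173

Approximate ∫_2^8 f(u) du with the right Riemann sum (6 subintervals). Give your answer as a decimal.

-208

Δu = 1.
Sum = 1·[27 + 27 + 13 + (-21) + (-81) + (-173)] = -208.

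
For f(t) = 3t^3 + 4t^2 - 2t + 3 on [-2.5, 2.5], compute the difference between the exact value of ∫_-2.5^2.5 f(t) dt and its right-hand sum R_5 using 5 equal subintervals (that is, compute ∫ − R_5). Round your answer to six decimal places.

-45.208333

Exact integral: ∫_-2.5^2.5 f(t) dt ≈ 56.66666667.
R_5 = 101.875.
Error ≈ 56.66666667 − 101.875 ≈ -45.208333.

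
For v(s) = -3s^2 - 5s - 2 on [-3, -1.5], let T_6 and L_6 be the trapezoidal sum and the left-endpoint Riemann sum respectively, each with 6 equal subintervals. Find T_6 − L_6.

T_6 = -9.796875.
L_6 = -11.390625.
T_6 − L_6 = 1.59375.

1.59375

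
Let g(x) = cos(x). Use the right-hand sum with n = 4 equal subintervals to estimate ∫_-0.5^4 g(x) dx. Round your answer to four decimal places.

Δx = (4 − (-0.5))/4 = 1.125.
Right endpoints: 0.625, 1.75, 2.875, 4.
g(0.625) ≈ 0.8110, g(1.75) ≈ -0.1782, g(2.875) ≈ -0.9647, g(4) ≈ -0.6536.
Sum = Δx · [g(0.625) + g(1.75) + g(2.875) + g(4)].
Sum ≈ -1.1088.

-1.1088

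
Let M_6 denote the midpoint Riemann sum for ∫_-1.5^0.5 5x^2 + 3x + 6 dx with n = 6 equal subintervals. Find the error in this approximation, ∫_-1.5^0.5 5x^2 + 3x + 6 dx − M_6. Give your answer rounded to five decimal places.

Exact integral: ∫_-1.5^0.5 f(x) dx ≈ 14.8333333.
M_6 ≈ 14.7407407.
Error ≈ 14.8333333 − 14.7407407 ≈ 0.09259.

0.09259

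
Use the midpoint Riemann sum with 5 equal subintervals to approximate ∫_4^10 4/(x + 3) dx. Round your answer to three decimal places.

Δx = (10 − 4)/5 = 1.2.
Midpoints: 4.6, 5.8, 7, 8.2, 9.4.
f(4.6) = 10/19, f(5.8) = 5/11, f(7) = 0.4, f(8.2) = 5/14, f(9.4) = 10/31.
Sum = Δx · [f(4.6) + f(5.8) + f(7) + f(8.2) + f(9.4)].
Sum ≈ 2.473.

2.473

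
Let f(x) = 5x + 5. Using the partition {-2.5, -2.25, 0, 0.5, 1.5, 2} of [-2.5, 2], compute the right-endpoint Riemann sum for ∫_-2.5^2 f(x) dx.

33.4375

Subinterval widths: 0.25, 2.25, 0.5, 1, 0.5.
Right endpoints: -2.25, 0, 0.5, 1.5, 2.
f(-2.25) = -6.25, f(0) = 5, f(0.5) = 7.5, f(1.5) = 12.5, f(2) = 15.
Sum = Σ Δx_i · f(x_i).
Sum = 33.4375.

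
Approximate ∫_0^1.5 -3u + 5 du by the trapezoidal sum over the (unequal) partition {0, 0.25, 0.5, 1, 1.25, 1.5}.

Subinterval widths: 0.25, 0.25, 0.5, 0.25, 0.25.
f(0) = 5, f(0.25) = 4.25, f(0.5) = 3.5, f(1) = 2, f(1.25) = 1.25, f(1.5) = 0.5.
On each subinterval the trapezoid contributes (Δu_i/2)·[f(u_{i-1}) + f(u_i)].
Sum = 4.125.

4.125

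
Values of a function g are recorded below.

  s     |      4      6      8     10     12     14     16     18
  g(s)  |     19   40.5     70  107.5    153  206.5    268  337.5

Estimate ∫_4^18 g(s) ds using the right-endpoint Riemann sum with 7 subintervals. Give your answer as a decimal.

2366

Δs = 2.
Sum = 2·[40.5 + 70 + 107.5 + 153 + 206.5 + 268 + 337.5] = 2366.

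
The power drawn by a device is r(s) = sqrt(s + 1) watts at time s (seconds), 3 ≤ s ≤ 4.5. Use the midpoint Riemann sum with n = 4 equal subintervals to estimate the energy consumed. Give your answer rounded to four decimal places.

Δs = (4.5 − 3)/4 = 0.375.
Midpoints: 3.1875, 3.5625, 3.9375, 4.3125.
r(3.1875) ≈ 2.0463, r(3.5625) ≈ 2.1360, r(3.9375) ≈ 2.2220, r(4.3125) ≈ 2.3049.
Sum = Δs · [r(3.1875) + r(3.5625) + r(3.9375) + r(4.3125)].
Sum ≈ 3.2660.

3.2660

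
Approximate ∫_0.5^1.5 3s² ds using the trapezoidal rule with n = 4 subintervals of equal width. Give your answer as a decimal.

3.28125

Δs = (1.5 − 0.5)/4 = 0.25.
f(0.5) = 0.75, f(0.75) = 1.6875, f(1) = 3, f(1.25) = 4.6875, f(1.5) = 6.75.
T_4 = (Δs/2)·[f(s_0) + 2f(s_1) + 2f(s_2) + 2f(s_3) + f(s_4)].
Sum = 3.28125.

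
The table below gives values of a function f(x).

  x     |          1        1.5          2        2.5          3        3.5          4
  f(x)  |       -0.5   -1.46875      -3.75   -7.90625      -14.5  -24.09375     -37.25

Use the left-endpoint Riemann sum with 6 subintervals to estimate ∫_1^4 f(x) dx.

Δx = 0.5.
Sum = 0.5·[(-0.5) + (-1.46875) + (-3.75) + (-7.90625) + (-14.5) + (-24.09375)] = -26.109375.

-26.109375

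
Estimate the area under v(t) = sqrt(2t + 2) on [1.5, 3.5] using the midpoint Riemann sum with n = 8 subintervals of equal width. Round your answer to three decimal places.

Δt = (3.5 − 1.5)/8 = 0.25.
Midpoints: 1.625, 1.875, 2.125, 2.375, 2.625, 2.875, 3.125, 3.375.
v(1.625) ≈ 2.291, v(1.875) ≈ 2.398, v(2.125) ≈ 2.500, v(2.375) ≈ 2.598, v(2.625) ≈ 2.693, v(2.875) ≈ 2.784, v(3.125) ≈ 2.872, v(3.375) ≈ 2.958.
Sum = Δt · [v(1.625) + v(1.875) + v(2.125) + ...].
Sum ≈ 5.274.

5.274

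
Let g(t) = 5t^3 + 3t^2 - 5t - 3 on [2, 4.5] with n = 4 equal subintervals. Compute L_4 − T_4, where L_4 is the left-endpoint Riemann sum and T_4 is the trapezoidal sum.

L_4 ≈ 394.790039.
T_4 ≈ 536.000977.
L_4 − T_4 = -141.2109375.

-141.2109375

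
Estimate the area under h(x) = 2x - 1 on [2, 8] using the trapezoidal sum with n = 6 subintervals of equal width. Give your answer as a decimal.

54

Δx = (8 − 2)/6 = 1.
h(2) = 3, h(3) = 5, h(4) = 7, h(5) = 9, h(6) = 11, h(7) = 13, h(8) = 15.
T_6 = (Δx/2)·[h(x_0) + 2h(x_1) + ... + 2h(x_{5}) + h(x_6)].
Sum = 54.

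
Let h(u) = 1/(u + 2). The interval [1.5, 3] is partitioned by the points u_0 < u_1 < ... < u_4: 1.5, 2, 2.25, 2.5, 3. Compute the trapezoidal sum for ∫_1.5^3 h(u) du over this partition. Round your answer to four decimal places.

0.3573

Subinterval widths: 0.5, 0.25, 0.25, 0.5.
h(1.5) = 2/7, h(2) = 0.25, h(2.25) = 4/17, h(2.5) = 2/9, h(3) = 0.2.
On each subinterval the trapezoid contributes (Δu_i/2)·[h(u_{i-1}) + h(u_i)].
Sum ≈ 0.3573.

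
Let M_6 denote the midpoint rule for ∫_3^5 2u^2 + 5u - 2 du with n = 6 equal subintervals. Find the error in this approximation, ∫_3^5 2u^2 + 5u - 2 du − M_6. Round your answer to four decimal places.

0.0370

Exact integral: ∫_3^5 f(u) du ≈ 101.333333.
M_6 ≈ 101.296296.
Error ≈ 101.333333 − 101.296296 ≈ 0.0370.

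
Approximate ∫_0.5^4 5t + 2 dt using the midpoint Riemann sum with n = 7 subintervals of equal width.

46.375

Δt = (4 − 0.5)/7 = 0.5.
Midpoints: 0.75, 1.25, 1.75, 2.25, 2.75, 3.25, 3.75.
f(0.75) = 5.75, f(1.25) = 8.25, f(1.75) = 10.75, f(2.25) = 13.25, f(2.75) = 15.75, f(3.25) = 18.25, f(3.75) = 20.75.
Sum = Δt · [f(0.75) + f(1.25) + f(1.75) + ...].
Sum = 46.375.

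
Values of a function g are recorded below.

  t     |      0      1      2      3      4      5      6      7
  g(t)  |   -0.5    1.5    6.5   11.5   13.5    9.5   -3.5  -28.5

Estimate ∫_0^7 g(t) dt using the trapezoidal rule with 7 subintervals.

24.5

Δt = 1.
T_7 = (1/2)·[(-0.5) + 2·1.5 + 2·6.5 + 2·11.5 + 2·13.5 + 2·9.5 + 2·(-3.5) + (-28.5)] = 24.5.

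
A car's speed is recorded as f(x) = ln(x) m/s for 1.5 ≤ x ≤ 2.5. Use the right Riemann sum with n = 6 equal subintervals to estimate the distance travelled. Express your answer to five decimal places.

0.72448

Δx = (2.5 − 1.5)/6 = 1/6.
Right endpoints: 5/3, 11/6, 2, 13/6, 7/3, 2.5.
f(5/3) ≈ 0.51083, f(11/6) ≈ 0.60614, f(2) ≈ 0.69315, f(13/6) ≈ 0.77319, f(7/3) ≈ 0.84730, f(2.5) ≈ 0.91629.
Sum = Δx · [f(5/3) + f(11/6) + f(2) + ...].
Sum ≈ 0.72448.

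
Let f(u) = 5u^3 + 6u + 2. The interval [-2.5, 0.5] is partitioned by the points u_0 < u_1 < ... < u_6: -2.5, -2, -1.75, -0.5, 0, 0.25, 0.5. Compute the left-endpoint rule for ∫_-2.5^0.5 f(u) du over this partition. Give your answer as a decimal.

-101.6015625

Subinterval widths: 0.5, 0.25, 1.25, 0.5, 0.25, 0.25.
Left endpoints: -2.5, -2, -1.75, -0.5, 0, 0.25.
f(-2.5) = -91.125, f(-2) = -50, f(-1.75) = -35.296875, f(-0.5) = -1.625, f(0) = 2, f(0.25) = 3.578125.
Sum = Σ Δu_i · f(u_i).
Sum = -101.6015625.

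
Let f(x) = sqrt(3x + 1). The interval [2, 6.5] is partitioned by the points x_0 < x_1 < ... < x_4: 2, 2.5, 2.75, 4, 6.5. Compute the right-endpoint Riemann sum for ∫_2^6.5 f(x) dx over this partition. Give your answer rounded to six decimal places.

18.044254

Subinterval widths: 0.5, 0.25, 1.25, 2.5.
Right endpoints: 2.5, 2.75, 4, 6.5.
f(2.5) ≈ 2.915476, f(2.75) ≈ 3.041381, f(4) ≈ 3.605551, f(6.5) ≈ 4.527693.
Sum = Σ Δx_i · f(x_i).
Sum ≈ 18.044254.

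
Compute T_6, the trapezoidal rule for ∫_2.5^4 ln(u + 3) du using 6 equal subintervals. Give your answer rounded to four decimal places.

Δu = (4 − 2.5)/6 = 0.25.
f(2.5) ≈ 1.7047, f(2.75) ≈ 1.7492, f(3) ≈ 1.7918, f(3.25) ≈ 1.8326, f(3.5) ≈ 1.8718, f(3.75) ≈ 1.9095, f(4) ≈ 1.9459.
T_6 = (Δu/2)·[f(u_0) + 2f(u_1) + ... + 2f(u_{5}) + f(u_6)].
Sum ≈ 2.7451.

2.7451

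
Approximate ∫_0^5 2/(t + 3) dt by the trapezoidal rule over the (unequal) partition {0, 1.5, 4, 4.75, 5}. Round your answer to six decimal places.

2.013457

Subinterval widths: 1.5, 2.5, 0.75, 0.25.
f(0) = 2/3, f(1.5) = 4/9, f(4) = 2/7, f(4.75) = 8/31, f(5) = 0.25.
On each subinterval the trapezoid contributes (Δt_i/2)·[f(t_{i-1}) + f(t_i)].
Sum ≈ 2.013457.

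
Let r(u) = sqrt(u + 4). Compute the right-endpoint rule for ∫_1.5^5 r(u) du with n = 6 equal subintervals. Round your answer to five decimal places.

9.59057

Δu = (5 − 1.5)/6 = 7/12.
Right endpoints: 25/12, 8/3, 3.25, 23/6, 53/12, 5.
r(25/12) ≈ 2.46644, r(8/3) ≈ 2.58199, r(3.25) ≈ 2.69258, r(23/6) ≈ 2.79881, r(53/12) ≈ 2.90115, r(5) ≈ 3.00000.
Sum = Δu · [r(25/12) + r(8/3) + r(3.25) + ...].
Sum ≈ 9.59057.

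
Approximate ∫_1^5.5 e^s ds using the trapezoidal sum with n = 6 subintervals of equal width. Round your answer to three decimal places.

Δs = (5.5 − 1)/6 = 0.75.
f(1) ≈ 2.718, f(1.75) ≈ 5.755, f(2.5) ≈ 12.182, f(3.25) ≈ 25.790, f(4) ≈ 54.598, f(4.75) ≈ 115.584, f(5.5) ≈ 244.692.
T_6 = (Δs/2)·[f(s_0) + 2f(s_1) + ... + 2f(s_{5}) + f(s_6)].
Sum ≈ 253.211.

253.211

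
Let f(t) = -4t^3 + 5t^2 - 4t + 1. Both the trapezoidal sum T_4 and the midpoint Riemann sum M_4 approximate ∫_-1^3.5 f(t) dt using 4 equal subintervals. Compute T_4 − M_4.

-14.23828125

T_4 = -103.4296875.
M_4 = -89.19140625.
T_4 − M_4 = -14.23828125.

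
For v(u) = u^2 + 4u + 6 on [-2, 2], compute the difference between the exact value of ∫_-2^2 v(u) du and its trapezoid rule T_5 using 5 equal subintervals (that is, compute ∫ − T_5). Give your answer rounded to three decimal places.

-0.427

Exact integral: ∫_-2^2 v(u) du ≈ 29.33333.
T_5 = 29.76.
Error ≈ 29.33333 − 29.76 ≈ -0.427.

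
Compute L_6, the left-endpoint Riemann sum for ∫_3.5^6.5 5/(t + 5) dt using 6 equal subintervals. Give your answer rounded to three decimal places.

1.550

Δt = (6.5 − 3.5)/6 = 0.5.
Left endpoints: 3.5, 4, 4.5, 5, 5.5, 6.
f(3.5) = 10/17, f(4) = 5/9, f(4.5) = 10/19, f(5) = 0.5, f(5.5) = 10/21, f(6) = 5/11.
Sum = Δt · [f(3.5) + f(4) + f(4.5) + ...].
Sum ≈ 1.550.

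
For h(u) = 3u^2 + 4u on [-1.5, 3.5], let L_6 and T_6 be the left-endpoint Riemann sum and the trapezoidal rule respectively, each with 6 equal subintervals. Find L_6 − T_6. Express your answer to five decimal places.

-20.83333

L_6 ≈ 47.1527778.
T_6 ≈ 67.9861111.
L_6 − T_6 ≈ -20.83333.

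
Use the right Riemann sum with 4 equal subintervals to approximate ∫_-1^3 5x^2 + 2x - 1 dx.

78

Δx = (3 − (-1))/4 = 1.
Right endpoints: 0, 1, 2, 3.
f(0) = -1, f(1) = 6, f(2) = 23, f(3) = 50.
Sum = Δx · [f(0) + f(1) + f(2) + f(3)].
Sum = 78.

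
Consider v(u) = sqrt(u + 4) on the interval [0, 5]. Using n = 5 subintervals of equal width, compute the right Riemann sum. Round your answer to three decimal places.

Δu = (5 − 0)/5 = 1.
Right endpoints: 1, 2, 3, 4, 5.
v(1) ≈ 2.236, v(2) ≈ 2.449, v(3) ≈ 2.646, v(4) ≈ 2.828, v(5) ≈ 3.000.
Sum = Δu · [v(1) + v(2) + v(3) + v(4) + v(5)].
Sum ≈ 13.160.

13.160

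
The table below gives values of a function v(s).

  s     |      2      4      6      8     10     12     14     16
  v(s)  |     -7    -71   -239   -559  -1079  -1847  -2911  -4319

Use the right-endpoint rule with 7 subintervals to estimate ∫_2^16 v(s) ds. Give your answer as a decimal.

Δs = 2.
Sum = 2·[(-71) + (-239) + (-559) + (-1079) + (-1847) + (-2911) + (-4319)] = -22050.

-22050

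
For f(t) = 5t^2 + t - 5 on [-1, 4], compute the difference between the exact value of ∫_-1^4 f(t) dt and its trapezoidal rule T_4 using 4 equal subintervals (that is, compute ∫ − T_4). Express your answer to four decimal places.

-6.5104

Exact integral: ∫_-1^4 f(t) dt ≈ 90.833333.
T_4 = 97.34375.
Error ≈ 90.833333 − 97.34375 ≈ -6.5104.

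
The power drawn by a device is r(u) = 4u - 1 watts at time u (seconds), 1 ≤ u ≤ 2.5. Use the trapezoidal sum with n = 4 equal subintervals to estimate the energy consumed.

Δu = (2.5 − 1)/4 = 0.375.
r(1) = 3, r(1.375) = 4.5, r(1.75) = 6, r(2.125) = 7.5, r(2.5) = 9.
T_4 = (Δu/2)·[r(u_0) + 2r(u_1) + 2r(u_2) + 2r(u_3) + r(u_4)].
Sum = 9.

9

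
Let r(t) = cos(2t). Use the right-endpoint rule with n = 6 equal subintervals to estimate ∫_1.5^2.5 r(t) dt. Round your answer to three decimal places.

-0.439

Δt = (2.5 − 1.5)/6 = 1/6.
Right endpoints: 5/3, 11/6, 2, 13/6, 7/3, 2.5.
r(5/3) ≈ -0.982, r(11/6) ≈ -0.865, r(2) ≈ -0.654, r(13/6) ≈ -0.370, r(7/3) ≈ -0.046, r(2.5) ≈ 0.284.
Sum = Δt · [r(5/3) + r(11/6) + r(2) + ...].
Sum ≈ -0.439.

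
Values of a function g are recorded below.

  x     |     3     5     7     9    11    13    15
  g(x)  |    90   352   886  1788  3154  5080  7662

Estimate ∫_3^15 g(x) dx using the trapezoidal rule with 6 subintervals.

30272

Δx = 2.
T_6 = (2/2)·[90 + 2·352 + 2·886 + 2·1788 + 2·3154 + 2·5080 + 7662] = 30272.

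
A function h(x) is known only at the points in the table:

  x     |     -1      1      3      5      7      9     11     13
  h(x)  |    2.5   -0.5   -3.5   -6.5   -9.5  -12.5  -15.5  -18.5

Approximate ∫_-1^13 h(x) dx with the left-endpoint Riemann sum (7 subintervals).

Δx = 2.
Sum = 2·[2.5 + (-0.5) + (-3.5) + (-6.5) + (-9.5) + (-12.5) + (-15.5)] = -91.

-91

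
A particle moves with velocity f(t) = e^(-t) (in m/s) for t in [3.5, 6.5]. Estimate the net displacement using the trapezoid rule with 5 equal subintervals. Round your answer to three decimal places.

Δt = (6.5 − 3.5)/5 = 0.6.
f(3.5) ≈ 0.030, f(4.1) ≈ 0.017, f(4.7) ≈ 0.009, f(5.3) ≈ 0.005, f(5.9) ≈ 0.003, f(6.5) ≈ 0.002.
T_5 = (Δt/2)·[f(t_0) + 2f(t_1) + ... + 2f(t_{4}) + f(t_5)].
Sum ≈ 0.030.

0.030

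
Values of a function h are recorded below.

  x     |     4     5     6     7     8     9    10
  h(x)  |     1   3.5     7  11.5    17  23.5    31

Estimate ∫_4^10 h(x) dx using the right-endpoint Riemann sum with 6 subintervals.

Δx = 1.
Sum = 1·[3.5 + 7 + 11.5 + 17 + 23.5 + 31] = 93.5.

93.5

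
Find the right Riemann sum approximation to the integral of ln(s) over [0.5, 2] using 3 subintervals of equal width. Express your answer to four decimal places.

Δs = (2 − 0.5)/3 = 0.5.
Right endpoints: 1, 1.5, 2.
f(1) ≈ 0.0000, f(1.5) ≈ 0.4055, f(2) ≈ 0.6931.
Sum = Δs · [f(1) + f(1.5) + f(2)].
Sum ≈ 0.5493.

0.5493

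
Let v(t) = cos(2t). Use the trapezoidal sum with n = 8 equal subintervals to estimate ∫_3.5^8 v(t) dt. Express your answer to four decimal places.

-0.4215

Δt = (8 − 3.5)/8 = 0.5625.
v(3.5) ≈ 0.7539, v(4.0625) ≈ -0.2677, v(4.625) ≈ -0.9848, v(5.1875) ≈ -0.5815, v(5.75) ≈ 0.4833, v(6.3125) ≈ 0.9983, v(6.875) ≈ 0.3776, v(7.4375) ≈ -0.6727, v(8) ≈ -0.9577.
T_8 = (Δt/2)·[v(t_0) + 2v(t_1) + ... + 2v(t_{7}) + v(t_8)].
Sum ≈ -0.4215.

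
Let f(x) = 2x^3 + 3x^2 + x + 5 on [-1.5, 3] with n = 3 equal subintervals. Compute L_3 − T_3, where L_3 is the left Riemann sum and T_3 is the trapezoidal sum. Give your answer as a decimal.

L_3 = 42.75.
T_3 = 106.875.
L_3 − T_3 = -64.125.

-64.125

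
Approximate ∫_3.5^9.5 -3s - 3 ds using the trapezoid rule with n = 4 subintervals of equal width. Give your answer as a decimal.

Δs = (9.5 − 3.5)/4 = 1.5.
f(3.5) = -13.5, f(5) = -18, f(6.5) = -22.5, f(8) = -27, f(9.5) = -31.5.
T_4 = (Δs/2)·[f(s_0) + 2f(s_1) + 2f(s_2) + 2f(s_3) + f(s_4)].
Sum = -135.

-135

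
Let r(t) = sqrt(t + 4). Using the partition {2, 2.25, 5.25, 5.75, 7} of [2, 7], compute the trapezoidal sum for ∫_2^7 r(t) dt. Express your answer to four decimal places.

Subinterval widths: 0.25, 3, 0.5, 1.25.
r(2) ≈ 2.4495, r(2.25) ≈ 2.5000, r(5.25) ≈ 3.0414, r(5.75) ≈ 3.1225, r(7) ≈ 3.3166.
On each subinterval the trapezoid contributes (Δt_i/2)·[r(t_{i-1}) + r(t_i)].
Sum ≈ 14.4962.

14.4962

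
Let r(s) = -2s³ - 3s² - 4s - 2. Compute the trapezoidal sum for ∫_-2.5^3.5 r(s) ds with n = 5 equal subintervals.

Δs = (3.5 − (-2.5))/5 = 1.2.
r(-2.5) = 20.5, r(-1.3) = 2.524, r(-0.1) = -1.628, r(1.1) = -12.692, r(2.3) = -51.404, r(3.5) = -138.5.
T_5 = (Δs/2)·[r(s_0) + 2r(s_1) + ... + 2r(s_{4}) + r(s_5)].
Sum = -146.64.

-146.64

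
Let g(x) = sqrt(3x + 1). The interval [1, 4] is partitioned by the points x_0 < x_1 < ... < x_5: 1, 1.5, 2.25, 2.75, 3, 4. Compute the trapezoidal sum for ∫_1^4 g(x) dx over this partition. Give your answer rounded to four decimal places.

8.6254

Subinterval widths: 0.5, 0.75, 0.5, 0.25, 1.
g(1) ≈ 2.0000, g(1.5) ≈ 2.3452, g(2.25) ≈ 2.7839, g(2.75) ≈ 3.0414, g(3) ≈ 3.1623, g(4) ≈ 3.6056.
On each subinterval the trapezoid contributes (Δx_i/2)·[g(x_{i-1}) + g(x_i)].
Sum ≈ 8.6254.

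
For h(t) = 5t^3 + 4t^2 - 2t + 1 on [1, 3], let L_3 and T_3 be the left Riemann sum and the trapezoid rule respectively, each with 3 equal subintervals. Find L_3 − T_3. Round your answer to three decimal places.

-52.667

L_3 ≈ 81.03704.
T_3 ≈ 133.70370.
L_3 − T_3 ≈ -52.667.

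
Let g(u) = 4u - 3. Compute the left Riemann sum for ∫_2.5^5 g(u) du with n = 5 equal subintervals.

Δu = (5 − 2.5)/5 = 0.5.
Left endpoints: 2.5, 3, 3.5, 4, 4.5.
g(2.5) = 7, g(3) = 9, g(3.5) = 11, g(4) = 13, g(4.5) = 15.
Sum = Δu · [g(2.5) + g(3) + g(3.5) + g(4) + g(4.5)].
Sum = 27.5.

27.5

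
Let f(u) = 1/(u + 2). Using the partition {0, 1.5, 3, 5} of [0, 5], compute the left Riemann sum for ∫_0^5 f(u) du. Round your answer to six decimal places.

Subinterval widths: 1.5, 1.5, 2.
Left endpoints: 0, 1.5, 3.
f(0) = 0.5, f(1.5) = 2/7, f(3) = 0.2.
Sum = Σ Δu_i · f(u_i).
Sum ≈ 1.578571.

1.578571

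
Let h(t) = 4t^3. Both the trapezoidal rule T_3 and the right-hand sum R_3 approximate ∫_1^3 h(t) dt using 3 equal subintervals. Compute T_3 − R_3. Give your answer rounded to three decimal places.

T_3 ≈ 83.55556.
R_3 ≈ 118.22222.
T_3 − R_3 ≈ -34.667.

-34.667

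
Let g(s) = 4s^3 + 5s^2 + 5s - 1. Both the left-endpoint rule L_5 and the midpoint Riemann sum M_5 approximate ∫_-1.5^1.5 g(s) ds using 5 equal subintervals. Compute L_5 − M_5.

-11.25

L_5 = -3.45.
M_5 = 7.8.
L_5 − M_5 = -11.25.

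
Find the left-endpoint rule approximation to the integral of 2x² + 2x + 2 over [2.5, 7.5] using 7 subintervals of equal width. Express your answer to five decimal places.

292.39796

Δx = (7.5 − 2.5)/7 = 5/7.
Left endpoints: 2.5, 45/14, 55/14, 65/14, 75/14, 85/14, 95/14.
f(2.5) = 19.5, f(45/14) = 2851/98, f(55/14) = 3991/98, f(65/14) = 5331/98, f(75/14) = 6871/98, f(85/14) = 8611/98, f(95/14) = 10551/98.
Sum = Δx · [f(2.5) + f(45/14) + f(55/14) + ...].
Sum ≈ 292.39796.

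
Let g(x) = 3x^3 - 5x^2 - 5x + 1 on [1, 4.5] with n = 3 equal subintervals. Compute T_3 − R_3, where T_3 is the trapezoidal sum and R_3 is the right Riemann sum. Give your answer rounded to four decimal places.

-91.3646

T_3 ≈ 127.644676.
R_3 ≈ 219.009259.
T_3 − R_3 ≈ -91.3646.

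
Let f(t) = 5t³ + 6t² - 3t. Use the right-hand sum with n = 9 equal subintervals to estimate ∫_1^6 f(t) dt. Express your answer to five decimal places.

2364.07407

Δt = (6 − 1)/9 = 5/9.
Right endpoints: 14/9, 19/9, 8/3, 29/9, 34/9, 13/3, 44/9, 49/9, 6.
f(14/9) = 20902/729, f(19/9) = 49172/729, f(8/3) = 3496/27, f(29/9) = 160312/729, f(34/9) = 250682/729, f(13/3) = 13676/27, f(44/9) = 519772/729, f(49/9) = 705992/729, f(6) = 1278.
Sum = Δt · [f(14/9) + f(19/9) + f(8/3) + ...].
Sum ≈ 2364.07407.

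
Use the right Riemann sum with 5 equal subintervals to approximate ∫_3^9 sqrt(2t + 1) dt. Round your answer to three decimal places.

22.443

Δt = (9 − 3)/5 = 1.2.
Right endpoints: 4.2, 5.4, 6.6, 7.8, 9.
f(4.2) ≈ 3.066, f(5.4) ≈ 3.435, f(6.6) ≈ 3.768, f(7.8) ≈ 4.074, f(9) ≈ 4.359.
Sum = Δt · [f(4.2) + f(5.4) + f(6.6) + f(7.8) + f(9)].
Sum ≈ 22.443.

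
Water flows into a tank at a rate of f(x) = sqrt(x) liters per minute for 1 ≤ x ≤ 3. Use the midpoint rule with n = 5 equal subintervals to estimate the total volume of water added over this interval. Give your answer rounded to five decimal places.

2.79883

Δx = (3 − 1)/5 = 0.4.
Midpoints: 1.2, 1.6, 2, 2.4, 2.8.
f(1.2) ≈ 1.09545, f(1.6) ≈ 1.26491, f(2) ≈ 1.41421, f(2.4) ≈ 1.54919, f(2.8) ≈ 1.67332.
Sum = Δx · [f(1.2) + f(1.6) + f(2) + f(2.4) + f(2.8)].
Sum ≈ 2.79883.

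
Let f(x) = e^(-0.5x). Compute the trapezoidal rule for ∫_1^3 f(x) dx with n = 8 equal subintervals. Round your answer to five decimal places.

0.76780

Δx = (3 − 1)/8 = 0.25.
f(1) ≈ 0.60653, f(1.25) ≈ 0.53526, f(1.5) ≈ 0.47237, f(1.75) ≈ 0.41686, f(2) ≈ 0.36788, f(2.25) ≈ 0.32465, f(2.5) ≈ 0.28650, f(2.75) ≈ 0.25284, f(3) ≈ 0.22313.
T_8 = (Δx/2)·[f(x_0) + 2f(x_1) + ... + 2f(x_{7}) + f(x_8)].
Sum ≈ 0.76780.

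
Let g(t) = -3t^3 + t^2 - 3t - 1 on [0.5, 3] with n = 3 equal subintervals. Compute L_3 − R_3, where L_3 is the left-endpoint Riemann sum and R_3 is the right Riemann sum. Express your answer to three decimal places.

L_3 ≈ -38.56481.
R_3 ≈ -104.71065.
L_3 − R_3 ≈ 66.146.

66.146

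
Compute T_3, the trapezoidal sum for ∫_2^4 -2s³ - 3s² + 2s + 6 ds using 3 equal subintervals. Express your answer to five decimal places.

Δs = (4 − 2)/3 = 2/3.
f(2) = -18, f(8/3) = -1294/27, f(10/3) = -2558/27, f(4) = -162.
T_3 = (Δs/2)·[f(s_0) + 2f(s_1) + 2f(s_2) + f(s_3)].
Sum ≈ -155.11111.

-155.11111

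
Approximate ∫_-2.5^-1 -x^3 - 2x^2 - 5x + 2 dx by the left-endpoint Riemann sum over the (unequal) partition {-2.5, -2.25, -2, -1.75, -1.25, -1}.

17.796875

Subinterval widths: 0.25, 0.25, 0.25, 0.5, 0.25.
Left endpoints: -2.5, -2.25, -2, -1.75, -1.25.
f(-2.5) = 17.625, f(-2.25) = 14.515625, f(-2) = 12, f(-1.75) = 9.984375, f(-1.25) = 7.078125.
Sum = Σ Δx_i · f(x_i).
Sum = 17.796875.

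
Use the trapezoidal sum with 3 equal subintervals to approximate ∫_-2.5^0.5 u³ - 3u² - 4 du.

Δu = (0.5 − (-2.5))/3 = 1.
f(-2.5) = -38.375, f(-1.5) = -14.125, f(-0.5) = -4.875, f(0.5) = -4.625.
T_3 = (Δu/2)·[f(u_0) + 2f(u_1) + 2f(u_2) + f(u_3)].
Sum = -40.5.

-40.5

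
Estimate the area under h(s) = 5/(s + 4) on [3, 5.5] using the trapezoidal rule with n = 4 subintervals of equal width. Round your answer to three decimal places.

Δs = (5.5 − 3)/4 = 0.625.
h(3) = 5/7, h(3.625) = 40/61, h(4.25) = 20/33, h(4.875) = 40/71, h(5.5) = 10/19.
T_4 = (Δs/2)·[h(s_0) + 2h(s_1) + 2h(s_2) + 2h(s_3) + h(s_4)].
Sum ≈ 1.528.

1.528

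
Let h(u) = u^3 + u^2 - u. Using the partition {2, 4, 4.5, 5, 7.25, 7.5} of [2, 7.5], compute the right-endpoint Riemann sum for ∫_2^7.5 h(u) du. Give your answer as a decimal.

1354.97265625

Subinterval widths: 2, 0.5, 0.5, 2.25, 0.25.
Right endpoints: 4, 4.5, 5, 7.25, 7.5.
h(4) = 76, h(4.5) = 106.875, h(5) = 145, h(7.25) = 426.390625, h(7.5) = 470.625.
Sum = Σ Δu_i · h(u_i).
Sum = 1354.97265625.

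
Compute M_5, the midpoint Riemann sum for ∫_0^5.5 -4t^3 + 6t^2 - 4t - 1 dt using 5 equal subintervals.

-633.33875

Δt = (5.5 − 0)/5 = 1.1.
Midpoints: 0.55, 1.65, 2.75, 3.85, 4.95.
f(0.55) = -2.0505, f(1.65) = -9.2335, f(2.75) = -49.8125, f(3.85) = -155.7315, f(4.95) = -358.9345.
Sum = Δt · [f(0.55) + f(1.65) + f(2.75) + f(3.85) + f(4.95)].
Sum = -633.33875.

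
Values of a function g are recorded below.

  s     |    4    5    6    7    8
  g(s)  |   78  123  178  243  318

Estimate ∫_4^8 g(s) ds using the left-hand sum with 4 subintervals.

622

Δs = 1.
Sum = 1·[78 + 123 + 178 + 243] = 622.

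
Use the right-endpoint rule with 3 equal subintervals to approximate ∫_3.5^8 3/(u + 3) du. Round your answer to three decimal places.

Δu = (8 − 3.5)/3 = 1.5.
Right endpoints: 5, 6.5, 8.
f(5) = 0.375, f(6.5) = 6/19, f(8) = 3/11.
Sum = Δu · [f(5) + f(6.5) + f(8)].
Sum ≈ 1.445.

1.445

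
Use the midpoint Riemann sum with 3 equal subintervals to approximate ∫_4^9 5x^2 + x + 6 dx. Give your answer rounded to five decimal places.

1165.04630

Δx = (9 − 4)/3 = 5/3.
Midpoints: 29/6, 6.5, 49/6.
f(29/6) = 4595/36, f(6.5) = 223.75, f(49/6) = 12515/36.
Sum = Δx · [f(29/6) + f(6.5) + f(49/6)].
Sum ≈ 1165.04630.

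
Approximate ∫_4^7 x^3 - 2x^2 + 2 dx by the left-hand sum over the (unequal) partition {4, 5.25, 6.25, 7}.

260.08984375

Subinterval widths: 1.25, 1, 0.75.
Left endpoints: 4, 5.25, 6.25.
f(4) = 34, f(5.25) = 91.578125, f(6.25) = 168.015625.
Sum = Σ Δx_i · f(x_i).
Sum = 260.08984375.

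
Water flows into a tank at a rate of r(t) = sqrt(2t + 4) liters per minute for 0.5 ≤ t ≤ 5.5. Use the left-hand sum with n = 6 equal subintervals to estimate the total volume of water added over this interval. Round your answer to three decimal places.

Δt = (5.5 − 0.5)/6 = 5/6.
Left endpoints: 0.5, 4/3, 13/6, 3, 23/6, 14/3.
r(0.5) ≈ 2.236, r(4/3) ≈ 2.582, r(13/6) ≈ 2.887, r(3) ≈ 3.162, r(23/6) ≈ 3.416, r(14/3) ≈ 3.651.
Sum = Δt · [r(0.5) + r(4/3) + r(13/6) + ...].
Sum ≈ 14.945.

14.945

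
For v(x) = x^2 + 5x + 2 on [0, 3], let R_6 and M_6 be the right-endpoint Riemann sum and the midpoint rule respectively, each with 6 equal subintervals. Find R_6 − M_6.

6.1875

R_6 = 43.625.
M_6 = 37.4375.
R_6 − M_6 = 6.1875.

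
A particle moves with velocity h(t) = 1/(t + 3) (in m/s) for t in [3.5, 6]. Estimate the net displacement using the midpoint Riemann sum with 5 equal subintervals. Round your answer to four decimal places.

Δt = (6 − 3.5)/5 = 0.5.
Midpoints: 3.75, 4.25, 4.75, 5.25, 5.75.
h(3.75) = 4/27, h(4.25) = 4/29, h(4.75) = 4/31, h(5.25) = 4/33, h(5.75) = 4/35.
Sum = Δt · [h(3.75) + h(4.25) + h(4.75) + h(5.25) + h(5.75)].
Sum ≈ 0.3253.

0.3253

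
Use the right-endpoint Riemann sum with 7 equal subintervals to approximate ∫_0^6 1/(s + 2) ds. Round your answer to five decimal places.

Δs = (6 − 0)/7 = 6/7.
Right endpoints: 6/7, 12/7, 18/7, 24/7, 30/7, 36/7, 6.
f(6/7) = 0.35, f(12/7) = 7/26, f(18/7) = 0.21875, f(24/7) = 7/38, f(30/7) = 7/44, f(36/7) = 0.14, f(6) = 0.125.
Sum = Δs · [f(6/7) + f(12/7) + f(18/7) + ...].
Sum ≈ 1.23967.

1.23967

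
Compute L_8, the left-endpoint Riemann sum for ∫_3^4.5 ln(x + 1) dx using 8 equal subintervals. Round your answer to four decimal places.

2.3009

Δx = (4.5 − 3)/8 = 0.1875.
Left endpoints: 3, 3.1875, 3.375, 3.5625, 3.75, 3.9375, 4.125, 4.3125.
f(3) ≈ 1.3863, f(3.1875) ≈ 1.4321, f(3.375) ≈ 1.4759, f(3.5625) ≈ 1.5179, f(3.75) ≈ 1.5581, f(3.9375) ≈ 1.5969, f(4.125) ≈ 1.6341, f(4.3125) ≈ 1.6701.
Sum = Δx · [f(3) + f(3.1875) + f(3.375) + ...].
Sum ≈ 2.3009.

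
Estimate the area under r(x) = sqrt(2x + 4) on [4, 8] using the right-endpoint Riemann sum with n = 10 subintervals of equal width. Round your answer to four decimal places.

16.1586

Δx = (8 − 4)/10 = 0.4.
Right endpoints: 4.4, 4.8, 5.2, 5.6, 6, 6.4, 6.8, 7.2, 7.6, 8.
r(4.4) ≈ 3.5777, r(4.8) ≈ 3.6878, r(5.2) ≈ 3.7947, r(5.6) ≈ 3.8987, r(6) ≈ 4.0000, r(6.4) ≈ 4.0988, r(6.8) ≈ 4.1952, r(7.2) ≈ 4.2895, r(7.6) ≈ 4.3818, r(8) ≈ 4.4721.
Sum = Δx · [r(4.4) + r(4.8) + r(5.2) + ...].
Sum ≈ 16.1586.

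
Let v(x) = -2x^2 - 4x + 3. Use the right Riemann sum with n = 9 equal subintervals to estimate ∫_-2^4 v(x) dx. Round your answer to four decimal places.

Δx = (4 − (-2))/9 = 2/3.
Right endpoints: -4/3, -2/3, 0, 2/3, 4/3, 2, 8/3, 10/3, 4.
v(-4/3) = 43/9, v(-2/3) = 43/9, v(0) = 3, v(2/3) = -5/9, v(4/3) = -53/9, v(2) = -13, v(8/3) = -197/9, v(10/3) = -293/9, v(4) = -45.
Sum = Δx · [v(-4/3) + v(-2/3) + v(0) + ...].
Sum ≈ -70.8889.

-70.8889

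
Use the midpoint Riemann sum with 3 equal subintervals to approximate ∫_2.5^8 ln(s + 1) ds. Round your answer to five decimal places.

9.91425

Δs = (8 − 2.5)/3 = 11/6.
Midpoints: 41/12, 5.25, 85/12.
f(41/12) ≈ 1.48539, f(5.25) ≈ 1.83258, f(85/12) ≈ 2.08980.
Sum = Δs · [f(41/12) + f(5.25) + f(85/12)].
Sum ≈ 9.91425.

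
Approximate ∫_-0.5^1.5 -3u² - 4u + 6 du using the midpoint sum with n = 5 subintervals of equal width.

4.58

Δu = (1.5 − (-0.5))/5 = 0.4.
Midpoints: -0.3, 0.1, 0.5, 0.9, 1.3.
f(-0.3) = 6.93, f(0.1) = 5.57, f(0.5) = 3.25, f(0.9) = -0.03, f(1.3) = -4.27.
Sum = Δu · [f(-0.3) + f(0.1) + f(0.5) + f(0.9) + f(1.3)].
Sum = 4.58.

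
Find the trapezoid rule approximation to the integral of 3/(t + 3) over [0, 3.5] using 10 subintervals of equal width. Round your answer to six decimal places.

2.322243

Δt = (3.5 − 0)/10 = 0.35.
f(0) = 1, f(0.35) = 60/67, f(0.7) = 30/37, f(1.05) = 20/27, f(1.4) = 15/22, f(1.75) = 12/19, f(2.1) = 10/17, f(2.45) = 60/109, f(2.8) = 15/29, f(3.15) = 20/41, f(3.5) = 6/13.
T_10 = (Δt/2)·[f(t_0) + 2f(t_1) + ... + 2f(t_{9}) + f(t_10)].
Sum ≈ 2.322243.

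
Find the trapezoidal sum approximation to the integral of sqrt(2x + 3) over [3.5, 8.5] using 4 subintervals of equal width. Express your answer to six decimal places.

19.261280

Δx = (8.5 − 3.5)/4 = 1.25.
f(3.5) ≈ 3.162278, f(4.75) ≈ 3.535534, f(6) ≈ 3.872983, f(7.25) ≈ 4.183300, f(8.5) ≈ 4.472136.
T_4 = (Δx/2)·[f(x_0) + 2f(x_1) + 2f(x_2) + 2f(x_3) + f(x_4)].
Sum ≈ 19.261280.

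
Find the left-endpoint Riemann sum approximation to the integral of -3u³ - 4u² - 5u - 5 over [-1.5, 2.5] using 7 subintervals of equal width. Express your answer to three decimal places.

-56.112

Δu = (2.5 − (-1.5))/7 = 4/7.
Left endpoints: -1.5, -13/14, -5/14, 3/14, 11/14, 19/14, 27/14.
f(-1.5) = 3.625, f(-13/14) = -3853/2744, f(-5/14) = -9845/2744, f(3/14) = -17245/2744, f(11/14) = -35269/2744, f(19/14) = -73133/2744, f(27/14) = -140053/2744.
Sum = Δu · [f(-1.5) + f(-13/14) + f(-5/14) + ...].
Sum ≈ -56.112.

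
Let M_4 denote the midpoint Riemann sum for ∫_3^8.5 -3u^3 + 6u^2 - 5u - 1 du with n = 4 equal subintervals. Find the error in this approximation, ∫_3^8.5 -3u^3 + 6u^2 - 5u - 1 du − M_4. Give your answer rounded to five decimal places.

Exact integral: ∫_3^8.5 f(u) du = -2843.671875.
M_4 ≈ -2804.0278320.
Error ≈ -2843.671875 − (-2804.0278320) ≈ -39.64404.

-39.64404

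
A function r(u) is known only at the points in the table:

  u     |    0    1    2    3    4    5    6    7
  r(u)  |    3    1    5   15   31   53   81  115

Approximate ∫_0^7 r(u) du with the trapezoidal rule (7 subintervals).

245

Δu = 1.
T_7 = (1/2)·[3 + 2·1 + 2·5 + 2·15 + 2·31 + 2·53 + 2·81 + 115] = 245.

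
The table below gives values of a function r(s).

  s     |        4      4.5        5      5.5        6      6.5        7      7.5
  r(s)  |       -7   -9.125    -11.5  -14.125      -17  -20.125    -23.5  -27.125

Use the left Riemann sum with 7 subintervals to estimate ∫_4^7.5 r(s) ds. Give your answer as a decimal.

Δs = 0.5.
Sum = 0.5·[(-7) + (-9.125) + (-11.5) + (-14.125) + (-17) + (-20.125) + (-23.5)] = -51.1875.

-51.1875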